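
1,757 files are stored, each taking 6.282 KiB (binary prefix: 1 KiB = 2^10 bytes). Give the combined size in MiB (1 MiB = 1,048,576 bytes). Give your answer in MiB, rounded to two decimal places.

10.78 MiB

Total = 1,757 × 6.282 KiB = 11037.474 KiB
= 11037.474 × 1,024 bytes = 11,302,373.376 bytes
1 MiB = 1,048,576 bytes
11,302,373.376 / 1,048,576 = 10.78 MiB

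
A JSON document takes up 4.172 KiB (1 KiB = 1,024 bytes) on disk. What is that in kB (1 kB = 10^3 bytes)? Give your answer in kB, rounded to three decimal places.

4.172 KiB × 1,024 bytes/KiB = 4,272.128 bytes
1 kB = 10^3 bytes = 1,000 bytes
4,272.128 / 1,000 = 4.272 kB

4.272 kB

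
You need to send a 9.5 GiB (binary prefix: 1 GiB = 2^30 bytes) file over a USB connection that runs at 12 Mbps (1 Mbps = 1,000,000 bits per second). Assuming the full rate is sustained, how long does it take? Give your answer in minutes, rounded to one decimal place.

9.5 GiB = 10,200,547,328 bytes = 81,604,378,624 bits
12 Mbps = 12,000,000 bits/s
time = 81,604,378,624 / 12,000,000 = 6,800.36 s
6,800.36 s / 60 = 113.3 minutes

113.3 minutes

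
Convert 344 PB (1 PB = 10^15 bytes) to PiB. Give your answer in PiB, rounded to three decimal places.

305.533 PiB

344 PB = 344 × 10^15 bytes = 344,000,000,000,000,000 bytes
1 PiB = 1,125,899,906,842,624 bytes
344,000,000,000,000,000 / 1,125,899,906,842,624 = 305.533 PiB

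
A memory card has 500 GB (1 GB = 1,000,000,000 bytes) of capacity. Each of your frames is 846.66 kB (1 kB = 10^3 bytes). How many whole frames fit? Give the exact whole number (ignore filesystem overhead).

Capacity: 500 GB = 500,000,000,000 bytes
Per item: 846.66 kB = 846,660 bytes
⌊500,000,000,000 / 846,660⌋ = 590,555

590,555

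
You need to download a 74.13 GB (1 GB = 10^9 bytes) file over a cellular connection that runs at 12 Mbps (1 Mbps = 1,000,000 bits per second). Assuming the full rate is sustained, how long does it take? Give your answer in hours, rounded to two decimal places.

74.13 GB = 74,130,000,000 bytes = 593,040,000,000 bits
12 Mbps = 12,000,000 bits/s
time = 593,040,000,000 / 12,000,000 = 49,420.0000 s
49,420.0000 s / 3600 = 13.73 hours

13.73 hours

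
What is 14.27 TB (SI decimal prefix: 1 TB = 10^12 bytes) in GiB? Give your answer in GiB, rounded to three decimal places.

13,289.973 GiB

14.27 TB × 1,000,000,000,000 bytes/TB = 14,270,000,000,000 bytes
1 GiB = 2^30 bytes = 1,073,741,824 bytes
14,270,000,000,000 / 1,073,741,824 = 13,289.973 GiB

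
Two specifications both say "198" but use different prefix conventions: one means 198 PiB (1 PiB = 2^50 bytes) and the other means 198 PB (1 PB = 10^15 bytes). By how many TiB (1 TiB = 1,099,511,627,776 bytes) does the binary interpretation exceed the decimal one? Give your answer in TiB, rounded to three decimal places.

198 PiB = 198 × 1,125,899,906,842,624 = 222,928,181,554,839,552 bytes
198 PB = 198 × 1,000,000,000,000,000 = 198,000,000,000,000,000 bytes
difference = 24,928,181,554,839,552 bytes
24,928,181,554,839,552 / 1,099,511,627,776 = 22,672.049 TiB

22,672.049 TiB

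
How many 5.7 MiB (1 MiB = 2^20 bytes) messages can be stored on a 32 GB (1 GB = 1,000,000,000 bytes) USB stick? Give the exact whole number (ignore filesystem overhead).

5,353

Capacity: 32 GB = 32,000,000,000 bytes
Per item: 5.7 MiB = 5,976,883.2 bytes
⌊32,000,000,000 / 5,976,883.2⌋ = 5,353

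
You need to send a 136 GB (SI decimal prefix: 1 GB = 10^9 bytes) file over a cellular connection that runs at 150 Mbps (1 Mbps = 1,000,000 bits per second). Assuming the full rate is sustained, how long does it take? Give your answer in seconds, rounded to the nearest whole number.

136 GB = 136,000,000,000 bytes = 1,088,000,000,000 bits
150 Mbps = 150,000,000 bits/s
time = 1,088,000,000,000 / 150,000,000 = 7,253 s

7,253 seconds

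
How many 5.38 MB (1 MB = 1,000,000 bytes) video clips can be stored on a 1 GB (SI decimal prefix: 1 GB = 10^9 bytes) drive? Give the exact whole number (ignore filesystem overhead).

185

Capacity: 1 GB = 1,000,000,000 bytes
Per item: 5.38 MB = 5,380,000 bytes
⌊1,000,000,000 / 5,380,000⌋ = 185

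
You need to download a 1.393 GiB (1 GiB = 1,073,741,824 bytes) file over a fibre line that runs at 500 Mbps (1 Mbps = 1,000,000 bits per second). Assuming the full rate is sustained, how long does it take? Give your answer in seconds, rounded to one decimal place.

1.393 GiB = 1,495,722,360.832 bytes = 11,965,778,886.656 bits
500 Mbps = 500,000,000 bits/s
time = 11,965,778,886.656 / 500,000,000 = 23.9 s

23.9 seconds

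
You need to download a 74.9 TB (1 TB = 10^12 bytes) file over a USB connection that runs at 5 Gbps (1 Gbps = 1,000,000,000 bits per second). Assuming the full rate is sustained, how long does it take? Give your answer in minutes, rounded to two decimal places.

74.9 TB = 74,900,000,000,000 bytes = 599,200,000,000,000 bits
5 Gbps = 5,000,000,000 bits/s
time = 599,200,000,000,000 / 5,000,000,000 = 119,840.000 s
119,840.000 s / 60 = 1,997.33 minutes

1,997.33 minutes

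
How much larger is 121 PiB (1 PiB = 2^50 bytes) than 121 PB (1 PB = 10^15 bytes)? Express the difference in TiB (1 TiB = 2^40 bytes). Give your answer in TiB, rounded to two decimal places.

121 PiB = 121 × 1,125,899,906,842,624 = 136,233,888,727,957,504 bytes
121 PB = 121 × 1,000,000,000,000,000 = 121,000,000,000,000,000 bytes
difference = 15,233,888,727,957,504 bytes
15,233,888,727,957,504 / 1,099,511,627,776 = 13,855.14 TiB

13,855.14 TiB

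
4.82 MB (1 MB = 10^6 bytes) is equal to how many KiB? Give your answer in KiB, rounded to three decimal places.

4.82 MB = 4.82 × 10^6 bytes = 4,820,000 bytes
1 KiB = 2^10 bytes = 1,024 bytes
4,820,000 / 1,024 = 4,707.031 KiB

4,707.031 KiB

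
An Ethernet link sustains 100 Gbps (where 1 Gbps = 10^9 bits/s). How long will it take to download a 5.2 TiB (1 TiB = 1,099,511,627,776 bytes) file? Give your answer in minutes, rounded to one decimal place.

5.2 TiB = 5,717,460,464,435.2 bytes = 45,739,683,715,481.6 bits
100 Gbps = 100,000,000,000 bits/s
time = 45,739,683,715,481.6 / 100,000,000,000 = 457.40 s
457.40 s / 60 = 7.6 minutes

7.6 minutes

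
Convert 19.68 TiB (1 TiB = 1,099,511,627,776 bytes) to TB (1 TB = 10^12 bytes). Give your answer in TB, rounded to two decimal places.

19.68 TiB = 19.68 × 2^40 bytes = 21,638,388,834,631.68 bytes
1 TB = 10^12 bytes = 1,000,000,000,000 bytes
21,638,388,834,631.68 / 1,000,000,000,000 = 21.64 TB

21.64 TB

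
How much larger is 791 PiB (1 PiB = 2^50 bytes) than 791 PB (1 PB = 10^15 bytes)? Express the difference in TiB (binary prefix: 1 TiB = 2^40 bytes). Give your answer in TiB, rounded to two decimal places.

791 PiB = 791 × 1,125,899,906,842,624 = 890,586,826,312,515,584 bytes
791 PB = 791 × 1,000,000,000,000,000 = 791,000,000,000,000,000 bytes
difference = 99,586,826,312,515,584 bytes
99,586,826,312,515,584 / 1,099,511,627,776 = 90,573.69 TiB

90,573.69 TiB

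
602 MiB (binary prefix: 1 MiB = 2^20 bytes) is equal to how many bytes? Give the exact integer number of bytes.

602 × 1,048,576 = 631,242,752 bytes

631,242,752 bytes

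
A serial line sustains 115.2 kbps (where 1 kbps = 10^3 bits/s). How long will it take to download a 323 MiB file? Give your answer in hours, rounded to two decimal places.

323 MiB = 338,690,048 bytes = 2,709,520,384 bits
115.2 kbps = 115,200 bits/s
time = 2,709,520,384 / 115,200 = 23,520.1422 s
23,520.1422 s / 3600 = 6.53 hours

6.53 hours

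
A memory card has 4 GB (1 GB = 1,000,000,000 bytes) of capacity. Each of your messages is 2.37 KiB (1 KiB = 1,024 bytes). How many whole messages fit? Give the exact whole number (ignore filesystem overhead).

Capacity: 4 GB = 4,000,000,000 bytes
Per item: 2.37 KiB = 2,426.88 bytes
⌊4,000,000,000 / 2,426.88⌋ = 1,648,206

1,648,206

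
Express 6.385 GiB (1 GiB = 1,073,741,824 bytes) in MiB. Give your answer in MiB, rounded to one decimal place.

6.385 GiB = 6.385 × 2^30 bytes = 6,855,841,546.24 bytes
1 MiB = 2^20 bytes = 1,048,576 bytes
6,855,841,546.24 / 1,048,576 = 6,538.2 MiB

6,538.2 MiB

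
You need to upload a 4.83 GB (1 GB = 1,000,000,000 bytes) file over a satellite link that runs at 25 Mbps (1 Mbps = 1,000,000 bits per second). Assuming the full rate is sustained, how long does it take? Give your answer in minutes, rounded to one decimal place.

25.8 minutes

4.83 GB = 4,830,000,000 bytes = 38,640,000,000 bits
25 Mbps = 25,000,000 bits/s
time = 38,640,000,000 / 25,000,000 = 1,545.60 s
1,545.60 s / 60 = 25.8 minutes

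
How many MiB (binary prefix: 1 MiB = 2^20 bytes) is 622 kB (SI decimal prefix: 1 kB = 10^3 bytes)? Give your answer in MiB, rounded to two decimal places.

622 kB = 622 × 10^3 bytes = 622,000 bytes
1 MiB = 1,048,576 bytes
622,000 / 1,048,576 = 0.59 MiB

0.59 MiB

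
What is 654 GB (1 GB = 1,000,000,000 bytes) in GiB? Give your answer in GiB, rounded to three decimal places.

654 GB = 654 × 10^9 bytes = 654,000,000,000 bytes
1 GiB = 2^30 bytes = 1,073,741,824 bytes
654,000,000,000 / 1,073,741,824 = 609.085 GiB

609.085 GiB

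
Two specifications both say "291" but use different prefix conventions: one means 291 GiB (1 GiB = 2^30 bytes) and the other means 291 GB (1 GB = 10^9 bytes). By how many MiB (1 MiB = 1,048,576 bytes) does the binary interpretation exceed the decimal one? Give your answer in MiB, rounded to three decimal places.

291 GiB = 291 × 1,073,741,824 = 312,458,870,784 bytes
291 GB = 291 × 1,000,000,000 = 291,000,000,000 bytes
difference = 21,458,870,784 bytes
21,458,870,784 / 1,048,576 = 20,464.774 MiB

20,464.774 MiB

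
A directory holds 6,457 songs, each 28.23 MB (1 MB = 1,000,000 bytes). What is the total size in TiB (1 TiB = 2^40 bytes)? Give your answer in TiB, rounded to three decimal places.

Total = 6,457 × 28.23 MB = 182281.11 MB
= 182281.11 × 1,000,000 bytes = 182,281,110,000 bytes
1 TiB = 1,099,511,627,776 bytes
182,281,110,000 / 1,099,511,627,776 = 0.166 TiB

0.166 TiB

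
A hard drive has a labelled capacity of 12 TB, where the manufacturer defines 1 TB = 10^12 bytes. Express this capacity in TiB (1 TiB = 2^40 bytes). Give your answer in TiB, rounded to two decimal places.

10.91 TiB

12 TB = 12 × 10^12 bytes = 12,000,000,000,000 bytes
1 TiB = 2^40 bytes = 1,099,511,627,776 bytes
12,000,000,000,000 / 1,099,511,627,776 = 10.91 TiB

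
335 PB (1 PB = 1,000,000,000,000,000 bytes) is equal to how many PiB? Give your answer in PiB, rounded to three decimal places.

335 PB × 1,000,000,000,000,000 bytes/PB = 335,000,000,000,000,000 bytes
1 PiB = 1,125,899,906,842,624 bytes
335,000,000,000,000,000 / 1,125,899,906,842,624 = 297.540 PiB

297.540 PiB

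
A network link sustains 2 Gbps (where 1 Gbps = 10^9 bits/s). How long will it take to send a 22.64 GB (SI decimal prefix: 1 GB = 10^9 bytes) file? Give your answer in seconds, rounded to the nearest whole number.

22.64 GB = 22,640,000,000 bytes = 181,120,000,000 bits
2 Gbps = 2,000,000,000 bits/s
time = 181,120,000,000 / 2,000,000,000 = 91 s

91 seconds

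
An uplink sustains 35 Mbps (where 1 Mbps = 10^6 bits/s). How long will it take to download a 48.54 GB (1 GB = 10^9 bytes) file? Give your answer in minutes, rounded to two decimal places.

48.54 GB = 48,540,000,000 bytes = 388,320,000,000 bits
35 Mbps = 35,000,000 bits/s
time = 388,320,000,000 / 35,000,000 = 11,094.857 s
11,094.857 s / 60 = 184.91 minutes

184.91 minutes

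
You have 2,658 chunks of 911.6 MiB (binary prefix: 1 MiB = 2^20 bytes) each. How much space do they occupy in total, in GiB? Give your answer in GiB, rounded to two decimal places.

2,366.24 GiB

Total = 2,658 × 911.6 MiB = 2423032.8 MiB
= 2423032.8 × 1,048,576 bytes = 2,540,734,041,292.8 bytes
1 GiB = 1,073,741,824 bytes
2,540,734,041,292.8 / 1,073,741,824 = 2,366.24 GiB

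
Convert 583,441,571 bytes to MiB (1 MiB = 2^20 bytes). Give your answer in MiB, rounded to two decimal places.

556.41 MiB

583,441,571 bytes given.
1 MiB = 2^20 bytes = 1,048,576 bytes
583,441,571 / 1,048,576 = 556.41 MiB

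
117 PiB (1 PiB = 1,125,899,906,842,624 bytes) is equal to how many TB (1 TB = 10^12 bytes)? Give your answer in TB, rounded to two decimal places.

117 PiB = 117 × 2^50 bytes = 131,730,289,100,587,008 bytes
1 TB = 10^12 bytes = 1,000,000,000,000 bytes
131,730,289,100,587,008 / 1,000,000,000,000 = 131,730.29 TB

131,730.29 TB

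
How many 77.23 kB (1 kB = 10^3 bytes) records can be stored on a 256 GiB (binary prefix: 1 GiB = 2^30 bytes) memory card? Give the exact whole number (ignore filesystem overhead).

3,559,211

Capacity: 256 GiB = 274,877,906,944 bytes
Per item: 77.23 kB = 77,230 bytes
⌊274,877,906,944 / 77,230⌋ = 3,559,211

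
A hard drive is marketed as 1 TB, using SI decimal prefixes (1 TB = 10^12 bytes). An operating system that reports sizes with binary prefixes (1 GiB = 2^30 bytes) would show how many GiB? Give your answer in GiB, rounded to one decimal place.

1 TB × 1,000,000,000,000 bytes/TB = 1,000,000,000,000 bytes
1 GiB = 1,073,741,824 bytes
1,000,000,000,000 / 1,073,741,824 = 931.3 GiB

931.3 GiB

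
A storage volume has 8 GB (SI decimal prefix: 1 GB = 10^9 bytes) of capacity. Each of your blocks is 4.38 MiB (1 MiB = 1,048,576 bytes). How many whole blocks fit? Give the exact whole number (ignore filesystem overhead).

1,741

Capacity: 8 GB = 8,000,000,000 bytes
Per item: 4.38 MiB = 4,592,762.88 bytes
⌊8,000,000,000 / 4,592,762.88⌋ = 1,741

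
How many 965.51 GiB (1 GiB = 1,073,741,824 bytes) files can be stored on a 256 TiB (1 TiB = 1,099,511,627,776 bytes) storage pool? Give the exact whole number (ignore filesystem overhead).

Capacity: 256 TiB = 281,474,976,710,656 bytes
Per item: 965.51 GiB = 1,036,708,468,490.24 bytes
⌊281,474,976,710,656 / 1,036,708,468,490.24⌋ = 271

271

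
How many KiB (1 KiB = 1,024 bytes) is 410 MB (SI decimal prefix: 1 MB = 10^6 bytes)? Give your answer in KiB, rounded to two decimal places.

410 MB × 1,000,000 bytes/MB = 410,000,000 bytes
1 KiB = 1,024 bytes
410,000,000 / 1,024 = 400,390.63 KiB

400,390.63 KiB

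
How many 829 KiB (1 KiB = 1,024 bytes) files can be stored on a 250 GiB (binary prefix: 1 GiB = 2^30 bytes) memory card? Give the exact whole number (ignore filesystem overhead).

Capacity: 250 GiB = 268,435,456,000 bytes
Per item: 829 KiB = 848,896 bytes
⌊268,435,456,000 / 848,896⌋ = 316,217

316,217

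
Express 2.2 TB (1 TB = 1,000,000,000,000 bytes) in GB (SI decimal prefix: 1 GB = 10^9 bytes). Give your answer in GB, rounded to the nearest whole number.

2,200 GB

2.2 TB × 1,000,000,000,000 bytes/TB = 2,200,000,000,000 bytes
1 GB = 1,000,000,000 bytes
2,200,000,000,000 / 1,000,000,000 = 2,200 GB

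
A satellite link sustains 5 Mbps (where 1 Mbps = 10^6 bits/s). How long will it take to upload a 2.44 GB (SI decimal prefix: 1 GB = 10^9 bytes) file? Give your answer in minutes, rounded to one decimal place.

65.1 minutes

2.44 GB = 2,440,000,000 bytes = 19,520,000,000 bits
5 Mbps = 5,000,000 bits/s
time = 19,520,000,000 / 5,000,000 = 3,904.00 s
3,904.00 s / 60 = 65.1 minutes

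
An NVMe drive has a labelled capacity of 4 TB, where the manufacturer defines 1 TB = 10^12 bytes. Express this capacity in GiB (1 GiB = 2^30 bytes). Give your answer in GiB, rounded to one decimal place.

4 TB = 4 × 10^12 bytes = 4,000,000,000,000 bytes
1 GiB = 1,073,741,824 bytes
4,000,000,000,000 / 1,073,741,824 = 3,725.3 GiB

3,725.3 GiB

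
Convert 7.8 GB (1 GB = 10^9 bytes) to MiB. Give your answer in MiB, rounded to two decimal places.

7,438.66 MiB

7.8 GB × 1,000,000,000 bytes/GB = 7,800,000,000 bytes
1 MiB = 1,048,576 bytes
7,800,000,000 / 1,048,576 = 7,438.66 MiB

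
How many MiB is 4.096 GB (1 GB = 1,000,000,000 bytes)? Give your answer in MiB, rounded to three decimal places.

3,906.250 MiB

4.096 GB = 4.096 × 10^9 bytes = 4,096,000,000 bytes
1 MiB = 2^20 bytes = 1,048,576 bytes
4,096,000,000 / 1,048,576 = 3,906.250 MiB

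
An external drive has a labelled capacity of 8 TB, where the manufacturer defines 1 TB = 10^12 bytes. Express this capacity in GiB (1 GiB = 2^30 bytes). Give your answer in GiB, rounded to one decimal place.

8 TB = 8 × 10^12 bytes = 8,000,000,000,000 bytes
1 GiB = 2^30 bytes = 1,073,741,824 bytes
8,000,000,000,000 / 1,073,741,824 = 7,450.6 GiB

7,450.6 GiB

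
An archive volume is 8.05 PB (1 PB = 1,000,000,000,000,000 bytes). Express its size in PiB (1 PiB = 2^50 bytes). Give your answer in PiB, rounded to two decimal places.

8.05 PB × 1,000,000,000,000,000 bytes/PB = 8,050,000,000,000,000 bytes
1 PiB = 2^50 bytes = 1,125,899,906,842,624 bytes
8,050,000,000,000,000 / 1,125,899,906,842,624 = 7.15 PiB

7.15 PiB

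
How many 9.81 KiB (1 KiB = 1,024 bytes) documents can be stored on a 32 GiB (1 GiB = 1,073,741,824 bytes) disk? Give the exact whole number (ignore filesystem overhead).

3,420,431

Capacity: 32 GiB = 34,359,738,368 bytes
Per item: 9.81 KiB = 10,045.44 bytes
⌊34,359,738,368 / 10,045.44⌋ = 3,420,431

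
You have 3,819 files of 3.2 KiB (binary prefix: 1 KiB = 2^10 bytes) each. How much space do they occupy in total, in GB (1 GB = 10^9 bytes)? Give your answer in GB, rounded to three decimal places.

Total = 3,819 × 3.2 KiB = 12220.8 KiB
= 12220.8 × 1,024 bytes = 12,514,099.2 bytes
1 GB = 1,000,000,000 bytes
12,514,099.2 / 1,000,000,000 = 0.013 GB

0.013 GB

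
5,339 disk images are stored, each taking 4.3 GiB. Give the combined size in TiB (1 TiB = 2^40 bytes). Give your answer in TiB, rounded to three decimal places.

Total = 5,339 × 4.3 GiB = 22957.7 GiB
= 22957.7 × 1,073,741,824 bytes = 24,650,642,672,844.8 bytes
1 TiB = 1,099,511,627,776 bytes
24,650,642,672,844.8 / 1,099,511,627,776 = 22.420 TiB

22.420 TiB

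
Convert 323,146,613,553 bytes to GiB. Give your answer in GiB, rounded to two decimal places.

300.95 GiB

323,146,613,553 bytes given.
1 GiB = 2^30 bytes = 1,073,741,824 bytes
323,146,613,553 / 1,073,741,824 = 300.95 GiB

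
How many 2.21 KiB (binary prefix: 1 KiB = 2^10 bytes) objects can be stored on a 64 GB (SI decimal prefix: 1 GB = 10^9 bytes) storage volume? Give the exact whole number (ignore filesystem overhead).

Capacity: 64 GB = 64,000,000,000 bytes
Per item: 2.21 KiB = 2,263.04 bytes
⌊64,000,000,000 / 2,263.04⌋ = 28,280,542

28,280,542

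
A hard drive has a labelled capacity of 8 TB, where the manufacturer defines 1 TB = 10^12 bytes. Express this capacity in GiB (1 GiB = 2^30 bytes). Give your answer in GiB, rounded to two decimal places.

7,450.58 GiB

8 TB × 1,000,000,000,000 bytes/TB = 8,000,000,000,000 bytes
1 GiB = 2^30 bytes = 1,073,741,824 bytes
8,000,000,000,000 / 1,073,741,824 = 7,450.58 GiB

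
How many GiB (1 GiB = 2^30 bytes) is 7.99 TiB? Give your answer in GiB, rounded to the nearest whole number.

7.99 TiB = 7.99 × 2^40 bytes = 8,785,097,905,930.24 bytes
1 GiB = 2^30 bytes = 1,073,741,824 bytes
8,785,097,905,930.24 / 1,073,741,824 = 8,182 GiB

8,182 GiB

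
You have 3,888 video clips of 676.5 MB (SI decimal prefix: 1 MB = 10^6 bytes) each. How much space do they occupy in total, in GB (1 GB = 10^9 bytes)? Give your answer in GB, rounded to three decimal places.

Total = 3,888 × 676.5 MB = 2,630,232 MB
= 2,630,232 × 1,000,000 bytes = 2,630,232,000,000 bytes
1 GB = 1,000,000,000 bytes
2,630,232,000,000 / 1,000,000,000 = 2,630.232 GB

2,630.232 GB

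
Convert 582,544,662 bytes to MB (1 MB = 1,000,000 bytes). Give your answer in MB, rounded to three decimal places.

582.545 MB

582,544,662 bytes given.
1 MB = 10^6 bytes = 1,000,000 bytes
582,544,662 / 1,000,000 = 582.545 MB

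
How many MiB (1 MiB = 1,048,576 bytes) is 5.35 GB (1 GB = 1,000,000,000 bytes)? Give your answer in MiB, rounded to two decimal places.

5.35 GB × 1,000,000,000 bytes/GB = 5,350,000,000 bytes
1 MiB = 1,048,576 bytes
5,350,000,000 / 1,048,576 = 5,102.16 MiB

5,102.16 MiB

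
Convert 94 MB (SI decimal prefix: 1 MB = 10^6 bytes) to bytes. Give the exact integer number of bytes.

94 × 1,000,000 = 94,000,000 bytes

94,000,000 bytes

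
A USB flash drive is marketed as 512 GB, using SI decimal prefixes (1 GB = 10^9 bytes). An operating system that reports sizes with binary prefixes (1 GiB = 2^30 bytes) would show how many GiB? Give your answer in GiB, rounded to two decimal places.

512 GB = 512 × 10^9 bytes = 512,000,000,000 bytes
1 GiB = 2^30 bytes = 1,073,741,824 bytes
512,000,000,000 / 1,073,741,824 = 476.84 GiB

476.84 GiB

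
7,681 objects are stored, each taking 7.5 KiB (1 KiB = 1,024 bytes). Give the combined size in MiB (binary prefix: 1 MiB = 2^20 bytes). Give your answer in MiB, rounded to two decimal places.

Total = 7,681 × 7.5 KiB = 57607.5 KiB
= 57607.5 × 1,024 bytes = 58,990,080 bytes
1 MiB = 1,048,576 bytes
58,990,080 / 1,048,576 = 56.26 MiB

56.26 MiB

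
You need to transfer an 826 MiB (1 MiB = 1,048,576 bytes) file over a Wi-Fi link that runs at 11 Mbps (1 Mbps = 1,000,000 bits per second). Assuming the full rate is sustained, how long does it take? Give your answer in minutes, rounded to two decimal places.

10.50 minutes

826 MiB = 866,123,776 bytes = 6,928,990,208 bits
11 Mbps = 11,000,000 bits/s
time = 6,928,990,208 / 11,000,000 = 629.908 s
629.908 s / 60 = 10.50 minutes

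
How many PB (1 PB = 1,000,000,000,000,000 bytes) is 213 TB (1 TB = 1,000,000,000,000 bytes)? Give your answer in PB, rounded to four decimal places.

213 TB = 213 × 10^12 bytes = 213,000,000,000,000 bytes
1 PB = 10^15 bytes = 1,000,000,000,000,000 bytes
213,000,000,000,000 / 1,000,000,000,000,000 = 0.2130 PB

0.2130 PB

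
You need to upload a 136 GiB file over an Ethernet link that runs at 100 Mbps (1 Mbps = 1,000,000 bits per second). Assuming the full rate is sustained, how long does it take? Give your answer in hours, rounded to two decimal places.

3.25 hours

136 GiB = 146,028,888,064 bytes = 1,168,231,104,512 bits
100 Mbps = 100,000,000 bits/s
time = 1,168,231,104,512 / 100,000,000 = 11,682.3110 s
11,682.3110 s / 3600 = 3.25 hours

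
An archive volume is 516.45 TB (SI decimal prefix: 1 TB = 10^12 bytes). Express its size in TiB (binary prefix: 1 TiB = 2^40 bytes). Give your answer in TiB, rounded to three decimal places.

516.45 TB = 516.45 × 10^12 bytes = 516,450,000,000,000 bytes
1 TiB = 2^40 bytes = 1,099,511,627,776 bytes
516,450,000,000,000 / 1,099,511,627,776 = 469.709 TiB

469.709 TiB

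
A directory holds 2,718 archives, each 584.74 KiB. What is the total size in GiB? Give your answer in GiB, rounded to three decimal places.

Total = 2,718 × 584.74 KiB = 1589323.32 KiB
= 1589323.32 × 1,024 bytes = 1,627,467,079.68 bytes
1 GiB = 1,073,741,824 bytes
1,627,467,079.68 / 1,073,741,824 = 1.516 GiB

1.516 GiB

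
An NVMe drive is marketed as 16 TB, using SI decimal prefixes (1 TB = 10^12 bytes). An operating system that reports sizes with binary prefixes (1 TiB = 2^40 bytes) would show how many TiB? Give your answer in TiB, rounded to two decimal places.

14.55 TiB

16 TB = 16 × 10^12 bytes = 16,000,000,000,000 bytes
1 TiB = 1,099,511,627,776 bytes
16,000,000,000,000 / 1,099,511,627,776 = 14.55 TiB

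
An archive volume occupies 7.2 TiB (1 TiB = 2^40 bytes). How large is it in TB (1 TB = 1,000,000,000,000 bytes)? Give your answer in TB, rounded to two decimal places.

7.2 TiB = 7.2 × 2^40 bytes = 7,916,483,719,987.2 bytes
1 TB = 10^12 bytes = 1,000,000,000,000 bytes
7,916,483,719,987.2 / 1,000,000,000,000 = 7.92 TB

7.92 TB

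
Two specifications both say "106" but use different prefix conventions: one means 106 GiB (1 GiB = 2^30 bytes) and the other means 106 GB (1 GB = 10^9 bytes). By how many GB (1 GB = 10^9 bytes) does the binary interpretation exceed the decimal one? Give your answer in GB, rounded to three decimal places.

106 GiB = 106 × 1,073,741,824 = 113,816,633,344 bytes
106 GB = 106 × 1,000,000,000 = 106,000,000,000 bytes
difference = 7,816,633,344 bytes
7,816,633,344 / 1,000,000,000 = 7.817 GB

7.817 GB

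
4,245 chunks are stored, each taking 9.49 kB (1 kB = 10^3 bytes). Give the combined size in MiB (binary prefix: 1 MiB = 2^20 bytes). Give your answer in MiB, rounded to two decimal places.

38.42 MiB

Total = 4,245 × 9.49 kB = 40285.05 kB
= 40285.05 × 1,000 bytes = 40,285,050 bytes
1 MiB = 1,048,576 bytes
40,285,050 / 1,048,576 = 38.42 MiB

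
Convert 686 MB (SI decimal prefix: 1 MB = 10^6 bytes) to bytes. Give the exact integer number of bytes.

686,000,000 bytes

686 × 1,000,000 = 686,000,000 bytes  (1 MB = 10^6 bytes)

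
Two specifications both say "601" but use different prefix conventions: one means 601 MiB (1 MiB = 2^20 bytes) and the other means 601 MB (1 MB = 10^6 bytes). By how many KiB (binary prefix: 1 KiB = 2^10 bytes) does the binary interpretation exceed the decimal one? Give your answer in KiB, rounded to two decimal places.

601 MiB = 601 × 1,048,576 = 630,194,176 bytes
601 MB = 601 × 1,000,000 = 601,000,000 bytes
difference = 29,194,176 bytes
29,194,176 / 1,024 = 28,509.94 KiB

28,509.94 KiB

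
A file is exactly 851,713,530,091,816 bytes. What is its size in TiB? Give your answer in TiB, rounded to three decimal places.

851,713,530,091,816 bytes given.
1 TiB = 1,099,511,627,776 bytes
851,713,530,091,816 / 1,099,511,627,776 = 774.629 TiB

774.629 TiB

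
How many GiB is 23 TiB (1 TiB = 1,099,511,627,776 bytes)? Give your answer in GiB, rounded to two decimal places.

23,552.00 GiB

23 TiB × 1,099,511,627,776 bytes/TiB = 25,288,767,438,848 bytes
1 GiB = 2^30 bytes = 1,073,741,824 bytes
25,288,767,438,848 / 1,073,741,824 = 23,552.00 GiB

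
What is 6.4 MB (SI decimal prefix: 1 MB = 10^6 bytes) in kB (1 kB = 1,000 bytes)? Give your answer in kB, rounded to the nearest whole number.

6.4 MB = 6.4 × 10^6 bytes = 6,400,000 bytes
1 kB = 10^3 bytes = 1,000 bytes
6,400,000 / 1,000 = 6,400 kB

6,400 kB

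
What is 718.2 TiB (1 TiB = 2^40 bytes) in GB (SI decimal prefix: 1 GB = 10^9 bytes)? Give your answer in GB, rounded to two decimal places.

718.2 TiB × 1,099,511,627,776 bytes/TiB = 789,669,251,068,723.2 bytes
1 GB = 1,000,000,000 bytes
789,669,251,068,723.2 / 1,000,000,000 = 789,669.25 GB

789,669.25 GB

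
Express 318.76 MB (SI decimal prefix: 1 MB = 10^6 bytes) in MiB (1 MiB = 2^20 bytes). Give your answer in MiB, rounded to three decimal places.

303.993 MiB

318.76 MB = 318.76 × 10^6 bytes = 318,760,000 bytes
1 MiB = 2^20 bytes = 1,048,576 bytes
318,760,000 / 1,048,576 = 303.993 MiB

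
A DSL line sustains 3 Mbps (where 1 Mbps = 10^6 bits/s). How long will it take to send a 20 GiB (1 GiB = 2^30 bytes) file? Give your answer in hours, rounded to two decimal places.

15.91 hours

20 GiB = 21,474,836,480 bytes = 171,798,691,840 bits
3 Mbps = 3,000,000 bits/s
time = 171,798,691,840 / 3,000,000 = 57,266.2306 s
57,266.2306 s / 3600 = 15.91 hours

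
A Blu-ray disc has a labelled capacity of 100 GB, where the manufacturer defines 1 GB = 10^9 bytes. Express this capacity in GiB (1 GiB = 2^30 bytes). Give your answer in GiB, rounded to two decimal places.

100 GB = 100 × 10^9 bytes = 100,000,000,000 bytes
1 GiB = 2^30 bytes = 1,073,741,824 bytes
100,000,000,000 / 1,073,741,824 = 93.13 GiB

93.13 GiB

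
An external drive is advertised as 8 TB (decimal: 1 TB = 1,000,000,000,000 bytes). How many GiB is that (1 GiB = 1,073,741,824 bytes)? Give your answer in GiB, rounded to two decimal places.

8 TB = 8 × 10^12 bytes = 8,000,000,000,000 bytes
1 GiB = 1,073,741,824 bytes
8,000,000,000,000 / 1,073,741,824 = 7,450.58 GiB

7,450.58 GiB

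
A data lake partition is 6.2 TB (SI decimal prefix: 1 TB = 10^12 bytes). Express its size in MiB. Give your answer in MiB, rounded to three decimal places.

6.2 TB × 1,000,000,000,000 bytes/TB = 6,200,000,000,000 bytes
1 MiB = 1,048,576 bytes
6,200,000,000,000 / 1,048,576 = 5,912,780.762 MiB

5,912,780.762 MiB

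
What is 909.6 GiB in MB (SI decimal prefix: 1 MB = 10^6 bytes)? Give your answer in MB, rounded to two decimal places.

976,675.56 MB

909.6 GiB = 909.6 × 2^30 bytes = 976,675,563,110.4 bytes
1 MB = 1,000,000 bytes
976,675,563,110.4 / 1,000,000 = 976,675.56 MB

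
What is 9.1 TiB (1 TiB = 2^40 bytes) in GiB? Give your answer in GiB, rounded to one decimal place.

9.1 TiB = 9.1 × 2^40 bytes = 10,005,555,812,761.6 bytes
1 GiB = 2^30 bytes = 1,073,741,824 bytes
10,005,555,812,761.6 / 1,073,741,824 = 9,318.4 GiB

9,318.4 GiB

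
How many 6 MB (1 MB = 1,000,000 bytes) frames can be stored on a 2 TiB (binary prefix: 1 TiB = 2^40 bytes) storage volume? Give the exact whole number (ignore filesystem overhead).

366,503

Capacity: 2 TiB = 2,199,023,255,552 bytes
Per item: 6 MB = 6,000,000 bytes
⌊2,199,023,255,552 / 6,000,000⌋ = 366,503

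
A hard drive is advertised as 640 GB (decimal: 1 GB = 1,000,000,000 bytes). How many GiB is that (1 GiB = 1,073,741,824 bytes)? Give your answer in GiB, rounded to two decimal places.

596.05 GiB

640 GB = 640 × 10^9 bytes = 640,000,000,000 bytes
1 GiB = 2^30 bytes = 1,073,741,824 bytes
640,000,000,000 / 1,073,741,824 = 596.05 GiB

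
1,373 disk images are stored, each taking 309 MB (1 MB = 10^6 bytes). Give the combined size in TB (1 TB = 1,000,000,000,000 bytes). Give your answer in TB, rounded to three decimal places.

Total = 1,373 × 309 MB = 424,257 MB
= 424,257 × 1,000,000 bytes = 424,257,000,000 bytes
1 TB = 1,000,000,000,000 bytes
424,257,000,000 / 1,000,000,000,000 = 0.424 TB

0.424 TB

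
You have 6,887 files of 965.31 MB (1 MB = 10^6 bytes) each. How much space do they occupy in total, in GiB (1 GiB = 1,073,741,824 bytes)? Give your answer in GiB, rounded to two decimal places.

Total = 6,887 × 965.31 MB = 6648089.97 MB
= 6648089.97 × 1,000,000 bytes = 6,648,089,970,000 bytes
1 GiB = 1,073,741,824 bytes
6,648,089,970,000 / 1,073,741,824 = 6,191.52 GiB

6,191.52 GiB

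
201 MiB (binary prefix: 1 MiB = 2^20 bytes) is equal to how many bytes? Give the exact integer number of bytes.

210,763,776 bytes

201 × 1,048,576 = 210,763,776 bytes  (1 MiB = 2^20 bytes)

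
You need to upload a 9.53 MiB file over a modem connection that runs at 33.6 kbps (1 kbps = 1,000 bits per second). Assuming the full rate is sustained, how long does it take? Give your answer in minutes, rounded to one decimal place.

39.7 minutes

9.53 MiB = 9,992,929.28 bytes = 79,943,434.24 bits
33.6 kbps = 33,600 bits/s
time = 79,943,434.24 / 33,600 = 2,379.27 s
2,379.27 s / 60 = 39.7 minutes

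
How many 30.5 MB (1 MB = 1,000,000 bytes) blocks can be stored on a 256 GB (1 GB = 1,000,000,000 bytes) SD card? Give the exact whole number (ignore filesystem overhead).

Capacity: 256 GB = 256,000,000,000 bytes
Per item: 30.5 MB = 30,500,000 bytes
⌊256,000,000,000 / 30,500,000⌋ = 8,393

8,393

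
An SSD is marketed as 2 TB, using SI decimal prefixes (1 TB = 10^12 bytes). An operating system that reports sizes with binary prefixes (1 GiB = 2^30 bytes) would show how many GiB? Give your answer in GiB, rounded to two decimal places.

2 TB = 2 × 10^12 bytes = 2,000,000,000,000 bytes
1 GiB = 2^30 bytes = 1,073,741,824 bytes
2,000,000,000,000 / 1,073,741,824 = 1,862.65 GiB

1,862.65 GiB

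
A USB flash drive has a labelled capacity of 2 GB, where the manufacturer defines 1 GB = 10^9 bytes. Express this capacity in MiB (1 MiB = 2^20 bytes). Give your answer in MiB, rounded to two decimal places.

2 GB = 2 × 10^9 bytes = 2,000,000,000 bytes
1 MiB = 1,048,576 bytes
2,000,000,000 / 1,048,576 = 1,907.35 MiB

1,907.35 MiB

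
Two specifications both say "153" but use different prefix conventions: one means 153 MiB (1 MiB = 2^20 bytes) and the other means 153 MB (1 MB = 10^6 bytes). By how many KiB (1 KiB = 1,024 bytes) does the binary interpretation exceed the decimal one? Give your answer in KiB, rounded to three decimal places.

153 MiB = 153 × 1,048,576 = 160,432,128 bytes
153 MB = 153 × 1,000,000 = 153,000,000 bytes
difference = 7,432,128 bytes
7,432,128 / 1,024 = 7,257.938 KiB

7,257.938 KiB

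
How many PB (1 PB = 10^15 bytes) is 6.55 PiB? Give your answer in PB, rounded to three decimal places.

6.55 PiB × 1,125,899,906,842,624 bytes/PiB = 7,374,644,389,819,187.2 bytes
1 PB = 10^15 bytes = 1,000,000,000,000,000 bytes
7,374,644,389,819,187.2 / 1,000,000,000,000,000 = 7.375 PB

7.375 PB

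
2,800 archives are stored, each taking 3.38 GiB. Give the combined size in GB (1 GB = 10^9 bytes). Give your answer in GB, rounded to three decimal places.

10,161.893 GB

Total = 2,800 × 3.38 GiB = 9464 GiB
= 9464 × 1,073,741,824 bytes = 10,161,892,622,336 bytes
1 GB = 1,000,000,000 bytes
10,161,892,622,336 / 1,000,000,000 = 10,161.893 GB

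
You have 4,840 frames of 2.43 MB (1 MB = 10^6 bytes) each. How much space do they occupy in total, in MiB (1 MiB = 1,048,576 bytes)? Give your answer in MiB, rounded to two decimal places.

11,216.35 MiB

Total = 4,840 × 2.43 MB = 11761.2 MB
= 11761.2 × 1,000,000 bytes = 11,761,200,000 bytes
1 MiB = 1,048,576 bytes
11,761,200,000 / 1,048,576 = 11,216.35 MiB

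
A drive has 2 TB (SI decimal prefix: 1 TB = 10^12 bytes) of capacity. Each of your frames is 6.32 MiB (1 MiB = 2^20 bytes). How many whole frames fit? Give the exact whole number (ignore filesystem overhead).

Capacity: 2 TB = 2,000,000,000,000 bytes
Per item: 6.32 MiB = 6,627,000.32 bytes
⌊2,000,000,000,000 / 6,627,000.32⌋ = 301,795

301,795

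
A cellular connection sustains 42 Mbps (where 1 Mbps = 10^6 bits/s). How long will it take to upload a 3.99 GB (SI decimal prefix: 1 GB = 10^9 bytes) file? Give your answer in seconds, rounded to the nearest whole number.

760 seconds

3.99 GB = 3,990,000,000 bytes = 31,920,000,000 bits
42 Mbps = 42,000,000 bits/s
time = 31,920,000,000 / 42,000,000 = 760 s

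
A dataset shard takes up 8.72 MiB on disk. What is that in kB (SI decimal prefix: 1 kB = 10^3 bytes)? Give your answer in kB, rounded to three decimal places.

9,143.583 kB

8.72 MiB = 8.72 × 2^20 bytes = 9,143,582.72 bytes
1 kB = 1,000 bytes
9,143,582.72 / 1,000 = 9,143.583 kB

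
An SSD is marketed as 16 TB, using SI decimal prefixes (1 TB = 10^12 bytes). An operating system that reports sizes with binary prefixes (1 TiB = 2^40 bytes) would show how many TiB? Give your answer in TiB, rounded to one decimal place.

14.6 TiB

16 TB = 16 × 10^12 bytes = 16,000,000,000,000 bytes
1 TiB = 2^40 bytes = 1,099,511,627,776 bytes
16,000,000,000,000 / 1,099,511,627,776 = 14.6 TiB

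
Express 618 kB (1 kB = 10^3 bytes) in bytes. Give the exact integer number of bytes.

618,000 bytes

618 × 1,000 = 618,000 bytes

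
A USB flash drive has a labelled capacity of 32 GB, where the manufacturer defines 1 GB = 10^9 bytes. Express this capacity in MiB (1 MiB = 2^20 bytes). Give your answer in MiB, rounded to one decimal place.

32 GB = 32 × 10^9 bytes = 32,000,000,000 bytes
1 MiB = 2^20 bytes = 1,048,576 bytes
32,000,000,000 / 1,048,576 = 30,517.6 MiB

30,517.6 MiB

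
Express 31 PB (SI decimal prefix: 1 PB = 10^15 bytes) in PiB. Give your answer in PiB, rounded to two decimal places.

27.53 PiB

31 PB = 31 × 10^15 bytes = 31,000,000,000,000,000 bytes
1 PiB = 2^50 bytes = 1,125,899,906,842,624 bytes
31,000,000,000,000,000 / 1,125,899,906,842,624 = 27.53 PiB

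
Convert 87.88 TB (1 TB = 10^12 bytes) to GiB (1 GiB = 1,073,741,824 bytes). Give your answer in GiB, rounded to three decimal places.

87.88 TB × 1,000,000,000,000 bytes/TB = 87,880,000,000,000 bytes
1 GiB = 1,073,741,824 bytes
87,880,000,000,000 / 1,073,741,824 = 81,844.628 GiB

81,844.628 GiB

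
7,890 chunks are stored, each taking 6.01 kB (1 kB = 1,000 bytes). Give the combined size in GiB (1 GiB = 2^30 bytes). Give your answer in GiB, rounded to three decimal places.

0.044 GiB

Total = 7,890 × 6.01 kB = 47418.9 kB
= 47418.9 × 1,000 bytes = 47,418,900 bytes
1 GiB = 1,073,741,824 bytes
47,418,900 / 1,073,741,824 = 0.044 GiB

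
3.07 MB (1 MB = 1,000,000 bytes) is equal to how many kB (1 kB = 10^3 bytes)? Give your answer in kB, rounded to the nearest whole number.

3,070 kB

3.07 MB × 1,000,000 bytes/MB = 3,070,000 bytes
1 kB = 1,000 bytes
3,070,000 / 1,000 = 3,070 kB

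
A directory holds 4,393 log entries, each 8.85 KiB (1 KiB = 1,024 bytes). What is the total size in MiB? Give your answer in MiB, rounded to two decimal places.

Total = 4,393 × 8.85 KiB = 38878.05 KiB
= 38878.05 × 1,024 bytes = 39,811,123.2 bytes
1 MiB = 1,048,576 bytes
39,811,123.2 / 1,048,576 = 37.97 MiB

37.97 MiB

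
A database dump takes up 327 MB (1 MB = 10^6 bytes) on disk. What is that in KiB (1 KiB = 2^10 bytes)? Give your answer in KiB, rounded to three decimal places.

327 MB = 327 × 10^6 bytes = 327,000,000 bytes
1 KiB = 2^10 bytes = 1,024 bytes
327,000,000 / 1,024 = 319,335.938 KiB

319,335.938 KiB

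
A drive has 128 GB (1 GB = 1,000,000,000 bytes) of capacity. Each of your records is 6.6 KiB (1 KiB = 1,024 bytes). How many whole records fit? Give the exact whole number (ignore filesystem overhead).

Capacity: 128 GB = 128,000,000,000 bytes
Per item: 6.6 KiB = 6,758.4 bytes
⌊128,000,000,000 / 6,758.4⌋ = 18,939,393

18,939,393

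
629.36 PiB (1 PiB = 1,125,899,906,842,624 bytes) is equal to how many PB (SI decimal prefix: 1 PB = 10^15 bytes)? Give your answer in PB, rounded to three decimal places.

629.36 PiB = 629.36 × 2^50 bytes = 708,596,365,370,473,840.64 bytes
1 PB = 1,000,000,000,000,000 bytes
708,596,365,370,473,840.64 / 1,000,000,000,000,000 = 708.596 PB

708.596 PB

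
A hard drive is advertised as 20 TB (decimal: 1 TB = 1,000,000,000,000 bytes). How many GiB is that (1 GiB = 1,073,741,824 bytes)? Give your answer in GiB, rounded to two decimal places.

20 TB = 20 × 10^12 bytes = 20,000,000,000,000 bytes
1 GiB = 2^30 bytes = 1,073,741,824 bytes
20,000,000,000,000 / 1,073,741,824 = 18,626.45 GiB

18,626.45 GiB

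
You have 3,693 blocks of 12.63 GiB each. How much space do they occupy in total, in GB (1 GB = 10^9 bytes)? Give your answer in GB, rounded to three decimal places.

50,082.100 GB

Total = 3,693 × 12.63 GiB = 46642.59 GiB
= 46642.59 × 1,073,741,824 bytes = 50,082,099,662,684.16 bytes
1 GB = 1,000,000,000 bytes
50,082,099,662,684.16 / 1,000,000,000 = 50,082.100 GB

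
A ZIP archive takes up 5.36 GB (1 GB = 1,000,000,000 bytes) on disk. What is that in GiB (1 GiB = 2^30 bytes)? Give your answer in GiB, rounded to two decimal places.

5.36 GB × 1,000,000,000 bytes/GB = 5,360,000,000 bytes
1 GiB = 2^30 bytes = 1,073,741,824 bytes
5,360,000,000 / 1,073,741,824 = 4.99 GiB

4.99 GiB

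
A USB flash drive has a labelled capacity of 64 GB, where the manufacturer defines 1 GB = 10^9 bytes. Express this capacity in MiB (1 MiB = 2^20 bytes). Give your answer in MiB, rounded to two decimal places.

64 GB × 1,000,000,000 bytes/GB = 64,000,000,000 bytes
1 MiB = 1,048,576 bytes
64,000,000,000 / 1,048,576 = 61,035.16 MiB

61,035.16 MiB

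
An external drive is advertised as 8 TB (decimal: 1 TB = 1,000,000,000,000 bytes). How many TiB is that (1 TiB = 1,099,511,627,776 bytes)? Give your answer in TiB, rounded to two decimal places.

7.28 TiB

8 TB = 8 × 10^12 bytes = 8,000,000,000,000 bytes
1 TiB = 2^40 bytes = 1,099,511,627,776 bytes
8,000,000,000,000 / 1,099,511,627,776 = 7.28 TiB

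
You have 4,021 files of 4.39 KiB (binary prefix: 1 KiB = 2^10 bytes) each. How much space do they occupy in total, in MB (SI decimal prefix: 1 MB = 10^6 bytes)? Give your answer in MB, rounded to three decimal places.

Total = 4,021 × 4.39 KiB = 17652.19 KiB
= 17652.19 × 1,024 bytes = 18,075,842.56 bytes
1 MB = 1,000,000 bytes
18,075,842.56 / 1,000,000 = 18.076 MB

18.076 MB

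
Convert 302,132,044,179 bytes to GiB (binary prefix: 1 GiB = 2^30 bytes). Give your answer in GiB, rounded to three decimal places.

281.382 GiB

302,132,044,179 bytes given.
1 GiB = 1,073,741,824 bytes
302,132,044,179 / 1,073,741,824 = 281.382 GiB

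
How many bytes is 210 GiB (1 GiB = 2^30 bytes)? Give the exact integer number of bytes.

210 × 1,073,741,824 = 225,485,783,040 bytes  (1 GiB = 2^30 bytes)

225,485,783,040 bytes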